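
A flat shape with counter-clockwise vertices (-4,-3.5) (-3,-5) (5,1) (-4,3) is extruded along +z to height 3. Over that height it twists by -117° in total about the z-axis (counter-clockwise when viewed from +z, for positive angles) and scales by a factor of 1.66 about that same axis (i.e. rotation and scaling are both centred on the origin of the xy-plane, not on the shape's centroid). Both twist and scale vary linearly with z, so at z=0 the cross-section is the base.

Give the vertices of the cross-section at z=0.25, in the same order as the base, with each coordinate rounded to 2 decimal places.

t = z/height = 0.25/3 = 0.0833333
s = 1 + (scale-1)·z/height = 1 + (1.66-1)·0.25/3 = 1.055000
θ = twist·z/height = -117°·0.25/3 = -9.7500° = -0.170170 rad
cos θ = 0.985556, sin θ = -0.169350 (intermediates below are computed at full precision and shown rounded to 5 d.p.)
v1: (-4,-3.5) → rotate → (-4.53495,-2.77205) → ×s → (-4.78437,-2.92451) → (-4.78,-2.92)
v2: (-3,-5) → rotate → (-3.80342,-4.41973) → ×s → (-4.01260,-4.66282) → (-4.01,-4.66)
v3: (5,1) → rotate → (5.09713,0.13881) → ×s → (5.37747,0.14644) → (5.38,0.15)
v4: (-4,3) → rotate → (-3.43418,3.63407) → ×s → (-3.62306,3.83394) → (-3.62,3.83)

Cross-section at z=0.25: (-4.78,-2.92) (-4.01,-4.66) (5.38,0.15) (-3.62,3.83)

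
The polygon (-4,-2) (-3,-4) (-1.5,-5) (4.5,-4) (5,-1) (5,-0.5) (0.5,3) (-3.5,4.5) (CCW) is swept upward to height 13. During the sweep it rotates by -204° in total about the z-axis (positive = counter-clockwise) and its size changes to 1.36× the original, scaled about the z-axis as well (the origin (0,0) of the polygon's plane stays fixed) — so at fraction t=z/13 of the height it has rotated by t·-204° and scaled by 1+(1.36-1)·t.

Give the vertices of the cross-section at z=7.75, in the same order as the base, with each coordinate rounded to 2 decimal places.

Cross-section at z=7.75: (0.48,5.41) (-2.23,5.65) (-4.22,4.74) (-7.00,-2.11) (-4.22,-4.54) (-3.70,-4.85) (2.78,-2.43) (6.88,0.75)

t = z/height = 7.75/13 = 0.596154
s = 1 + (scale-1)·z/height = 1 + (1.36-1)·7.75/13 = 1.214615
θ = twist·z/height = -204°·7.75/13 = -121.6154° = -2.122589 rad
cos θ = -0.524215, sin θ = -0.851586 (intermediates below are computed at full precision and shown rounded to 5 d.p.)
v1: (-4,-2) → rotate → (0.39369,4.45477) → ×s → (0.47818,5.41084) → (0.48,5.41)
v2: (-3,-4) → rotate → (-1.83370,4.65162) → ×s → (-2.22724,5.64993) → (-2.23,5.65)
v3: (-1.5,-5) → rotate → (-3.47161,3.89845) → ×s → (-4.21667,4.73512) → (-4.22,4.74)
v4: (4.5,-4) → rotate → (-5.76531,-1.73528) → ×s → (-7.00263,-2.10770) → (-7.00,-2.11)
v5: (5,-1) → rotate → (-3.47266,-3.73372) → ×s → (-4.21795,-4.53503) → (-4.22,-4.54)
v6: (5,-0.5) → rotate → (-3.04687,-3.99582) → ×s → (-3.70077,-4.85339) → (-3.70,-4.85)
v7: (0.5,3) → rotate → (2.29265,-1.99844) → ×s → (2.78469,-2.42733) → (2.78,-2.43)
v8: (-3.5,4.5) → rotate → (5.66689,0.62159) → ×s → (6.88309,0.75499) → (6.88,0.75)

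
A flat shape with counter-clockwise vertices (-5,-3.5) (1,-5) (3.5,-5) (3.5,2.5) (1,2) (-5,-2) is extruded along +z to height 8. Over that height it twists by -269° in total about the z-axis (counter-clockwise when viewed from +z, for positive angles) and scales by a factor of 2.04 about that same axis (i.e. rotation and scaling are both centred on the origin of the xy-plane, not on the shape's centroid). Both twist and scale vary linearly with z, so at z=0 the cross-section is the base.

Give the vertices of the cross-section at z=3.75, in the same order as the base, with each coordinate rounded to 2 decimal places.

Cross-section at z=3.75: (0.17,9.08) (-6.89,3.18) (-9.08,0.17) (-0.06,-6.40) (1.53,-2.95) (1.98,7.76)

t = z/height = 3.75/8 = 0.46875
s = 1 + (scale-1)·z/height = 1 + (2.04-1)·3.75/8 = 1.487500
θ = twist·z/height = -269°·3.75/8 = -126.0938° = -2.200751 rad
cos θ = -0.589108, sin θ = -0.808054 (intermediates below are computed at full precision and shown rounded to 5 d.p.)
v1: (-5,-3.5) → rotate → (0.11735,6.10215) → ×s → (0.17456,9.07695) → (0.17,9.08)
v2: (1,-5) → rotate → (-4.62938,2.13749) → ×s → (-6.88620,3.17951) → (-6.89,3.18)
v3: (3.5,-5) → rotate → (-6.10215,0.11735) → ×s → (-9.07695,0.17456) → (-9.08,0.17)
v4: (3.5,2.5) → rotate → (-0.04174,-4.30096) → ×s → (-0.06209,-6.39768) → (-0.06,-6.40)
v5: (1,2) → rotate → (1.02700,-1.98627) → ×s → (1.52766,-2.95458) → (1.53,-2.95)
v6: (-5,-2) → rotate → (1.32943,5.21849) → ×s → (1.97753,7.76250) → (1.98,7.76)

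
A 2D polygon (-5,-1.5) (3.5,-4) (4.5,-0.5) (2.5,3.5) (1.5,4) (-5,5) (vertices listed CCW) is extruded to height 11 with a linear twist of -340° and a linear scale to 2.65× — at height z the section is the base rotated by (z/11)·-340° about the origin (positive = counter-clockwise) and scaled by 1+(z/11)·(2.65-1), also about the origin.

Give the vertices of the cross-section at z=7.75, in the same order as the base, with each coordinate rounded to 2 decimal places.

Cross-section at z=7.75: (8.28,-7.68) (3.62,10.91) (-4.00,8.94) (-9.26,0.82) (-9.10,-1.59) (-3.84,-14.80)

t = z/height = 7.75/11 = 0.704545
s = 1 + (scale-1)·z/height = 1 + (2.65-1)·7.75/11 = 2.162500
θ = twist·z/height = -340°·7.75/11 = -239.5455° = -4.180857 rad
cos θ = -0.506855, sin θ = 0.862032 (intermediates below are computed at full precision and shown rounded to 5 d.p.)
v1: (-5,-1.5) → rotate → (3.82732,-3.54988) → ×s → (8.27658,-7.67661) → (8.28,-7.68)
v2: (3.5,-4) → rotate → (1.67413,5.04453) → ×s → (3.62032,10.90879) → (3.62,10.91)
v3: (4.5,-0.5) → rotate → (-1.84983,4.13257) → ×s → (-4.00026,8.93668) → (-4.00,8.94)
v4: (2.5,3.5) → rotate → (-4.28425,0.38109) → ×s → (-9.26468,0.82410) → (-9.26,0.82)
v5: (1.5,4) → rotate → (-4.20841,-0.73437) → ×s → (-9.10068,-1.58808) → (-9.10,-1.59)
v6: (-5,5) → rotate → (-1.77588,-6.84443) → ×s → (-3.84035,-14.80108) → (-3.84,-14.80)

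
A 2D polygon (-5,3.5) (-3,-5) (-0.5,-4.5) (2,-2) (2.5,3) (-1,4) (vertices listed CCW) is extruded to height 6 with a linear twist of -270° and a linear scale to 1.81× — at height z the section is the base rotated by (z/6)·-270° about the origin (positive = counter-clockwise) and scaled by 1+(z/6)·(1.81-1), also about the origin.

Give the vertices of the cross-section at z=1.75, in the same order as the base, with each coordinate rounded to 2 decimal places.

Cross-section at z=1.75: (3.04,6.91) (-6.79,2.43) (-5.58,-0.48) (-1.94,-2.91) (4.24,-2.31) (4.61,2.18)

t = z/height = 1.75/6 = 0.291667
s = 1 + (scale-1)·z/height = 1 + (1.81-1)·1.75/6 = 1.236250
θ = twist·z/height = -270°·1.75/6 = -78.7500° = -1.374447 rad
cos θ = 0.195090, sin θ = -0.980785 (intermediates below are computed at full precision and shown rounded to 5 d.p.)
v1: (-5,3.5) → rotate → (2.45730,5.58674) → ×s → (3.03783,6.90661) → (3.04,6.91)
v2: (-3,-5) → rotate → (-5.48920,1.96690) → ×s → (-6.78602,2.43159) → (-6.79,2.43)
v3: (-0.5,-4.5) → rotate → (-4.51108,-0.38751) → ×s → (-5.57682,-0.47906) → (-5.58,-0.48)
v4: (2,-2) → rotate → (-1.57139,-2.35175) → ×s → (-1.94263,-2.90735) → (-1.94,-2.91)
v5: (2.5,3) → rotate → (3.43008,-1.86669) → ×s → (4.24044,-2.30770) → (4.24,-2.31)
v6: (-1,4) → rotate → (3.72805,1.76115) → ×s → (4.60880,2.17722) → (4.61,2.18)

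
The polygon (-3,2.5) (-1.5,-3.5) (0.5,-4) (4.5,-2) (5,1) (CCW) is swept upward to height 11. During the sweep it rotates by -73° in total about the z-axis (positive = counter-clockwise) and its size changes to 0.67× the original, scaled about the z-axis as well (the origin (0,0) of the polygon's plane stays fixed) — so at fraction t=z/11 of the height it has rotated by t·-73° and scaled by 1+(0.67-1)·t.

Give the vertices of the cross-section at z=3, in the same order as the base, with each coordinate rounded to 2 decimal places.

t = z/height = 3/11 = 0.272727
s = 1 + (scale-1)·z/height = 1 + (0.67-1)·3/11 = 0.910000
θ = twist·z/height = -73°·3/11 = -19.9091° = -0.347479 rad
cos θ = 0.940234, sin θ = -0.340529 (intermediates below are computed at full precision and shown rounded to 5 d.p.)
v1: (-3,2.5) → rotate → (-1.96938,3.37217) → ×s → (-1.79214,3.06868) → (-1.79,3.07)
v2: (-1.5,-3.5) → rotate → (-2.60220,-2.78003) → ×s → (-2.36800,-2.52982) → (-2.37,-2.53)
v3: (0.5,-4) → rotate → (-0.89200,-3.93120) → ×s → (-0.81172,-3.57739) → (-0.81,-3.58)
v4: (4.5,-2) → rotate → (3.55000,-3.41285) → ×s → (3.23050,-3.10569) → (3.23,-3.11)
v5: (5,1) → rotate → (5.04170,-0.76241) → ×s → (4.58795,-0.69379) → (4.59,-0.69)

Cross-section at z=3: (-1.79,3.07) (-2.37,-2.53) (-0.81,-3.58) (3.23,-3.11) (4.59,-0.69)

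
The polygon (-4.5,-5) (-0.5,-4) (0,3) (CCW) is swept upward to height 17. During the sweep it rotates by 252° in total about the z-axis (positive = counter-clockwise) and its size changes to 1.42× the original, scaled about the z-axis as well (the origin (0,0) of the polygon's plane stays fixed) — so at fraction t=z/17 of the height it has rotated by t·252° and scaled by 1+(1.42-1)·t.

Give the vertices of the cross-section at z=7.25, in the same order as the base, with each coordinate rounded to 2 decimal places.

Cross-section at z=7.25: (7.22,-3.29) (4.68,0.85) (-3.37,-1.06)

t = z/height = 7.25/17 = 0.426471
s = 1 + (scale-1)·z/height = 1 + (1.42-1)·7.25/17 = 1.179118
θ = twist·z/height = 252°·7.25/17 = 107.4706° = 1.875716 rad
cos θ = -0.300216, sin θ = 0.953871 (intermediates below are computed at full precision and shown rounded to 5 d.p.)
v1: (-4.5,-5) → rotate → (6.12033,-2.79134) → ×s → (7.21659,-3.29132) → (7.22,-3.29)
v2: (-0.5,-4) → rotate → (3.96559,0.72393) → ×s → (4.67590,0.85360) → (4.68,0.85)
v3: (0,3) → rotate → (-2.86161,-0.90065) → ×s → (-3.37418,-1.06197) → (-3.37,-1.06)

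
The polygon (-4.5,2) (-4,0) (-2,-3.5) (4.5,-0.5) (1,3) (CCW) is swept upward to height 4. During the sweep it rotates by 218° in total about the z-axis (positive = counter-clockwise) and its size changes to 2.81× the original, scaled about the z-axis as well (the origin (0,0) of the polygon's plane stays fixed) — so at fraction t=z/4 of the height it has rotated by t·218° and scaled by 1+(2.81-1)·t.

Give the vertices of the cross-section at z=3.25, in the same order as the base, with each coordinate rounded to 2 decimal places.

Cross-section at z=3.25: (10.86,-5.49) (9.87,-0.50) (5.37,8.39) (-11.04,1.79) (-2.84,-7.28)

t = z/height = 3.25/4 = 0.8125
s = 1 + (scale-1)·z/height = 1 + (2.81-1)·3.25/4 = 2.470625
θ = twist·z/height = 218°·3.25/4 = 177.1250° = 3.091414 rad
cos θ = -0.998741, sin θ = 0.050157 (intermediates below are computed at full precision and shown rounded to 5 d.p.)
v1: (-4.5,2) → rotate → (4.39402,-2.22319) → ×s → (10.85598,-5.49267) → (10.86,-5.49)
v2: (-4,0) → rotate → (3.99497,-0.20063) → ×s → (9.87006,-0.49568) → (9.87,-0.50)
v3: (-2,-3.5) → rotate → (2.17303,3.39528) → ×s → (5.36875,8.38846) → (5.37,8.39)
v4: (4.5,-0.5) → rotate → (-4.46926,0.72508) → ×s → (-11.04186,1.79140) → (-11.04,1.79)
v5: (1,3) → rotate → (-1.14921,-2.94607) → ×s → (-2.83927,-7.27863) → (-2.84,-7.28)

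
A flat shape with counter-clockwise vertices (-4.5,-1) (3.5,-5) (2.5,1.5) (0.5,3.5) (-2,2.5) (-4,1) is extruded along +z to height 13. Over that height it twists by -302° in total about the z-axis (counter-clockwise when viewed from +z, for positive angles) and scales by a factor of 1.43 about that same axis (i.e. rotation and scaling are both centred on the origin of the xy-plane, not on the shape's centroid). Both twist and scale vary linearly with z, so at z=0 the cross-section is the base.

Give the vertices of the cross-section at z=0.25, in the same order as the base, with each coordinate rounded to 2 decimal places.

Cross-section at z=0.25: (-4.62,-0.54) (3.00,-5.37) (2.66,1.25) (0.86,3.46) (-1.75,2.71) (-3.91,1.41)

t = z/height = 0.25/13 = 0.0192308
s = 1 + (scale-1)·z/height = 1 + (1.43-1)·0.25/13 = 1.008269
θ = twist·z/height = -302°·0.25/13 = -5.8077° = -0.101363 rad
cos θ = 0.994867, sin θ = -0.101190 (intermediates below are computed at full precision and shown rounded to 5 d.p.)
v1: (-4.5,-1) → rotate → (-4.57809,-0.53951) → ×s → (-4.61595,-0.54397) → (-4.62,-0.54)
v2: (3.5,-5) → rotate → (2.97609,-5.32850) → ×s → (3.00070,-5.37256) → (3.00,-5.37)
v3: (2.5,1.5) → rotate → (2.63895,1.23933) → ×s → (2.66077,1.24957) → (2.66,1.25)
v4: (0.5,3.5) → rotate → (0.85160,3.43144) → ×s → (0.85864,3.45982) → (0.86,3.46)
v5: (-2,2.5) → rotate → (-1.73676,2.68955) → ×s → (-1.75112,2.71179) → (-1.75,2.71)
v6: (-4,1) → rotate → (-3.87828,1.39963) → ×s → (-3.91035,1.41120) → (-3.91,1.41)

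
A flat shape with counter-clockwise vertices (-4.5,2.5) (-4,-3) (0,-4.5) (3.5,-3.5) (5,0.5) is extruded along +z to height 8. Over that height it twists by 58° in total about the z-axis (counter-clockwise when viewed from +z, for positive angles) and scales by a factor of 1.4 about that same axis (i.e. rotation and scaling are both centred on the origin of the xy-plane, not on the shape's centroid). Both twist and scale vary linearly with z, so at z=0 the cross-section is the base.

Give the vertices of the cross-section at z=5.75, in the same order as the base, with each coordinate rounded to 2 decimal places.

t = z/height = 5.75/8 = 0.71875
s = 1 + (scale-1)·z/height = 1 + (1.4-1)·5.75/8 = 1.287500
θ = twist·z/height = 58°·5.75/8 = 41.6875° = 0.727584 rad
cos θ = 0.746783, sin θ = 0.665067 (intermediates below are computed at full precision and shown rounded to 5 d.p.)
v1: (-4.5,2.5) → rotate → (-5.02319,-1.12585) → ×s → (-6.46736,-1.44953) → (-6.47,-1.45)
v2: (-4,-3) → rotate → (-0.99193,-4.90062) → ×s → (-1.27711,-6.30955) → (-1.28,-6.31)
v3: (0,-4.5) → rotate → (2.99280,-3.36052) → ×s → (3.85323,-4.32668) → (3.85,-4.33)
v4: (3.5,-3.5) → rotate → (4.94148,-0.28601) → ×s → (6.36215,-0.36823) → (6.36,-0.37)
v5: (5,0.5) → rotate → (3.40138,3.69873) → ×s → (4.37928,4.76211) → (4.38,4.76)

Cross-section at z=5.75: (-6.47,-1.45) (-1.28,-6.31) (3.85,-4.33) (6.36,-0.37) (4.38,4.76)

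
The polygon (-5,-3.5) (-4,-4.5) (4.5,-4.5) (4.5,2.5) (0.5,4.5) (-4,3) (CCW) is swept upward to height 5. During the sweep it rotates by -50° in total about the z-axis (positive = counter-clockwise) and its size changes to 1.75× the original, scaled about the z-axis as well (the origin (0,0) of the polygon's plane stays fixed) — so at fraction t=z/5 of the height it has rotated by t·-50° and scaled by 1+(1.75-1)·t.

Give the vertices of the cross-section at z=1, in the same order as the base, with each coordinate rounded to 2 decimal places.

t = z/height = 1/5 = 0.2
s = 1 + (scale-1)·z/height = 1 + (1.75-1)·1/5 = 1.150000
θ = twist·z/height = -50°·1/5 = -10.0000° = -0.174533 rad
cos θ = 0.984808, sin θ = -0.173648 (intermediates below are computed at full precision and shown rounded to 5 d.p.)
v1: (-5,-3.5) → rotate → (-5.53181,-2.57859) → ×s → (-6.36158,-2.96537) → (-6.36,-2.97)
v2: (-4,-4.5) → rotate → (-4.72065,-3.73704) → ×s → (-5.42874,-4.29760) → (-5.43,-4.30)
v3: (4.5,-4.5) → rotate → (3.65022,-5.21305) → ×s → (4.19775,-5.99501) → (4.20,-6.00)
v4: (4.5,2.5) → rotate → (4.86576,1.68060) → ×s → (5.59562,1.93269) → (5.60,1.93)
v5: (0.5,4.5) → rotate → (1.27382,4.34481) → ×s → (1.46489,4.99653) → (1.46,5.00)
v6: (-4,3) → rotate → (-3.41829,3.64902) → ×s → (-3.93103,4.19637) → (-3.93,4.20)

Cross-section at z=1: (-6.36,-2.97) (-5.43,-4.30) (4.20,-6.00) (5.60,1.93) (1.46,5.00) (-3.93,4.20)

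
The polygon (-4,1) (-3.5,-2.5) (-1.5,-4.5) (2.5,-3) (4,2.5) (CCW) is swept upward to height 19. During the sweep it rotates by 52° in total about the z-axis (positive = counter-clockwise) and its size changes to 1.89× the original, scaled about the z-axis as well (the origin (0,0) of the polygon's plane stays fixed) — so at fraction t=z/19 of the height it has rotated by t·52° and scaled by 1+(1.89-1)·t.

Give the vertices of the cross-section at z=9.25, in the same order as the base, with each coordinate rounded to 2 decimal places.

Cross-section at z=9.25: (-5.80,-1.16) (-3.00,-5.38) (0.81,-6.75) (5.08,-2.35) (3.65,5.69)

t = z/height = 9.25/19 = 0.486842
s = 1 + (scale-1)·z/height = 1 + (1.89-1)·9.25/19 = 1.433289
θ = twist·z/height = 52°·9.25/19 = 25.3158° = 0.441844 rad
cos θ = 0.903965, sin θ = 0.427607 (intermediates below are computed at full precision and shown rounded to 5 d.p.)
v1: (-4,1) → rotate → (-4.04347,-0.80646) → ×s → (-5.79546,-1.15590) → (-5.80,-1.16)
v2: (-3.5,-2.5) → rotate → (-2.09486,-3.75654) → ×s → (-3.00254,-5.38420) → (-3.00,-5.38)
v3: (-1.5,-4.5) → rotate → (0.56828,-4.70925) → ×s → (0.81452,-6.74972) → (0.81,-6.75)
v4: (2.5,-3) → rotate → (3.54273,-1.64288) → ×s → (5.07776,-2.35472) → (5.08,-2.35)
v5: (4,2.5) → rotate → (2.54684,3.97034) → ×s → (3.65036,5.69065) → (3.65,5.69)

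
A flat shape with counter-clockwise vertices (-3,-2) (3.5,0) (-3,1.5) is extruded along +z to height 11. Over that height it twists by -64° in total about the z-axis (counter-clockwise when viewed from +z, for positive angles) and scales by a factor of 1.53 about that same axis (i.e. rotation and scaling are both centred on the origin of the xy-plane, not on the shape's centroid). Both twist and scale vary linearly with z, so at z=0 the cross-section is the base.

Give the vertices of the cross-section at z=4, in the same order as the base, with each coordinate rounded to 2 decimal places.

Cross-section at z=4: (-4.23,-0.78) (3.83,-1.65) (-2.58,3.06)

t = z/height = 4/11 = 0.363636
s = 1 + (scale-1)·z/height = 1 + (1.53-1)·4/11 = 1.192727
θ = twist·z/height = -64°·4/11 = -23.2727° = -0.406186 rad
cos θ = 0.918635, sin θ = -0.395108 (intermediates below are computed at full precision and shown rounded to 5 d.p.)
v1: (-3,-2) → rotate → (-3.54612,-0.65194) → ×s → (-4.22955,-0.77759) → (-4.23,-0.78)
v2: (3.5,0) → rotate → (3.21522,-1.38288) → ×s → (3.83488,-1.64940) → (3.83,-1.65)
v3: (-3,1.5) → rotate → (-2.16324,2.56328) → ×s → (-2.58016,3.05729) → (-2.58,3.06)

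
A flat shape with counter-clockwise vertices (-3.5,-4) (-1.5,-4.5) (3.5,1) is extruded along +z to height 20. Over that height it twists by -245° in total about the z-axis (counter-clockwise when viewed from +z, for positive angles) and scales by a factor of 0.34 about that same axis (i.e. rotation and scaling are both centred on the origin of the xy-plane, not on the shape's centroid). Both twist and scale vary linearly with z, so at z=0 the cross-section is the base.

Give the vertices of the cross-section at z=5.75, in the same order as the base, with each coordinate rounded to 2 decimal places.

Cross-section at z=5.75: (-4.00,1.59) (-3.84,-0.08) (1.71,-2.40)

t = z/height = 5.75/20 = 0.2875
s = 1 + (scale-1)·z/height = 1 + (0.34-1)·5.75/20 = 0.810250
θ = twist·z/height = -245°·5.75/20 = -70.4375° = -1.229366 rad
cos θ = 0.334835, sin θ = -0.942277 (intermediates below are computed at full precision and shown rounded to 5 d.p.)
v1: (-3.5,-4) → rotate → (-4.94103,1.95863) → ×s → (-4.00347,1.58698) → (-4.00,1.59)
v2: (-1.5,-4.5) → rotate → (-4.74250,-0.09334) → ×s → (-3.84261,-0.07563) → (-3.84,-0.08)
v3: (3.5,1) → rotate → (2.11420,-2.96313) → ×s → (1.71303,-2.40088) → (1.71,-2.40)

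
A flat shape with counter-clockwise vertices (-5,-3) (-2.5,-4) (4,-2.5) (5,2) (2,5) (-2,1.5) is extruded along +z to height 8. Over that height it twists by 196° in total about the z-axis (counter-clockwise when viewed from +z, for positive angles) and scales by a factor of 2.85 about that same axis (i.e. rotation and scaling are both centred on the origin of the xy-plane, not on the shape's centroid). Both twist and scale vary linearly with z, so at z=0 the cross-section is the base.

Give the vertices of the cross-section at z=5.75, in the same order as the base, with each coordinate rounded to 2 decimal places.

Cross-section at z=5.75: (13.45,-1.93) (10.40,3.55) (-3.55,10.40) (-11.98,3.74) (-10.96,-6.10) (1.41,-5.65)

t = z/height = 5.75/8 = 0.71875
s = 1 + (scale-1)·z/height = 1 + (2.85-1)·5.75/8 = 2.329688
θ = twist·z/height = 196°·5.75/8 = 140.8750° = 2.458733 rad
cos θ = -0.775771, sin θ = 0.631014 (intermediates below are computed at full precision and shown rounded to 5 d.p.)
v1: (-5,-3) → rotate → (5.77190,-0.82776) → ×s → (13.44672,-1.92842) → (13.45,-1.93)
v2: (-2.5,-4) → rotate → (4.46349,1.52555) → ×s → (10.39853,3.55405) → (10.40,3.55)
v3: (4,-2.5) → rotate → (-1.52555,4.46349) → ×s → (-3.55405,10.39853) → (-3.55,10.40)
v4: (5,2) → rotate → (-5.14088,1.60353) → ×s → (-11.97665,3.73572) → (-11.98,3.74)
v5: (2,5) → rotate → (-4.70661,-2.61683) → ×s → (-10.96494,-6.09639) → (-10.96,-6.10)
v6: (-2,1.5) → rotate → (0.60502,-2.42569) → ×s → (1.40951,-5.65109) → (1.41,-5.65)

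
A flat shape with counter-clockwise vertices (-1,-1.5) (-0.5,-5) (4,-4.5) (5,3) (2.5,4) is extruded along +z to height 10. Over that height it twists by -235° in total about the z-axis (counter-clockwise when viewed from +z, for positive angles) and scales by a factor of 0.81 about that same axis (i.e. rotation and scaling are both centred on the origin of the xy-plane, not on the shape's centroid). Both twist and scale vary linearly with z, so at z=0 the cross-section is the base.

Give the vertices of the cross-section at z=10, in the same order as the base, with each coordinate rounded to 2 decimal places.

Cross-section at z=10: (1.46,0.03) (3.55,1.99) (1.13,4.74) (-4.31,1.92) (-3.82,-0.20)

t = z/height = 10/10 = 1
s = 1 + (scale-1)·z/height = 1 + (0.81-1)·10/10 = 0.810000
θ = twist·z/height = -235°·10/10 = -235.0000° = -4.101524 rad
cos θ = -0.573576, sin θ = 0.819152 (intermediates below are computed at full precision and shown rounded to 5 d.p.)
v1: (-1,-1.5) → rotate → (1.80230,0.04121) → ×s → (1.45987,0.03338) → (1.46,0.03)
v2: (-0.5,-5) → rotate → (4.38255,2.45831) → ×s → (3.54986,1.99123) → (3.55,1.99)
v3: (4,-4.5) → rotate → (1.39188,5.85770) → ×s → (1.12742,4.74474) → (1.13,4.74)
v4: (5,3) → rotate → (-5.32534,2.37503) → ×s → (-4.31352,1.92378) → (-4.31,1.92)
v5: (2.5,4) → rotate → (-4.71055,-0.24643) → ×s → (-3.81554,-0.19960) → (-3.82,-0.20)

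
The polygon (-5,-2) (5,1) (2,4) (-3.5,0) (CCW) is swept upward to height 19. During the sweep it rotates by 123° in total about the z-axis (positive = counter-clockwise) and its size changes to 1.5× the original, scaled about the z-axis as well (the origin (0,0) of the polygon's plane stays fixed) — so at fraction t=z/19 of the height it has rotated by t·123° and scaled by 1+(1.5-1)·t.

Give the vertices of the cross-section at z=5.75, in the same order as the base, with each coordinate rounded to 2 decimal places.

t = z/height = 5.75/19 = 0.302632
s = 1 + (scale-1)·z/height = 1 + (1.5-1)·5.75/19 = 1.151316
θ = twist·z/height = 123°·5.75/19 = 37.2237° = 0.649676 rad
cos θ = 0.796280, sin θ = 0.604928 (intermediates below are computed at full precision and shown rounded to 5 d.p.)
v1: (-5,-2) → rotate → (-2.77154,-4.61720) → ×s → (-3.19092,-5.31586) → (-3.19,-5.32)
v2: (5,1) → rotate → (3.37647,3.82092) → ×s → (3.88738,4.39909) → (3.89,4.40)
v3: (2,4) → rotate → (-0.82715,4.39498) → ×s → (-0.95231,5.06001) → (-0.95,5.06)
v4: (-3.5,0) → rotate → (-2.78698,-2.11725) → ×s → (-3.20869,-2.43762) → (-3.21,-2.44)

Cross-section at z=5.75: (-3.19,-5.32) (3.89,4.40) (-0.95,5.06) (-3.21,-2.44)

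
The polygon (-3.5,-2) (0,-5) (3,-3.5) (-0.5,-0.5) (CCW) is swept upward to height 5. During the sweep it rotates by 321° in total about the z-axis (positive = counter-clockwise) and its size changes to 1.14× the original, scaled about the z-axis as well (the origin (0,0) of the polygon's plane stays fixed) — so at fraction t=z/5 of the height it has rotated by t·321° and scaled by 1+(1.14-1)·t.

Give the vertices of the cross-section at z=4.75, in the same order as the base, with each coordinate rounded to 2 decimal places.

Cross-section at z=4.75: (-4.13,1.95) (-4.64,-3.25) (-1.30,-5.06) (-0.79,0.14)

t = z/height = 4.75/5 = 0.95
s = 1 + (scale-1)·z/height = 1 + (1.14-1)·4.75/5 = 1.133000
θ = twist·z/height = 321°·4.75/5 = 304.9500° = 5.322382 rad
cos θ = 0.572861, sin θ = -0.819652 (intermediates below are computed at full precision and shown rounded to 5 d.p.)
v1: (-3.5,-2) → rotate → (-3.64432,1.72306) → ×s → (-4.12901,1.95223) → (-4.13,1.95)
v2: (0,-5) → rotate → (-4.09826,-2.86431) → ×s → (-4.64333,-3.24526) → (-4.64,-3.25)
v3: (3,-3.5) → rotate → (-1.15020,-4.46397) → ×s → (-1.30318,-5.05768) → (-1.30,-5.06)
v4: (-0.5,-0.5) → rotate → (-0.69626,0.12340) → ×s → (-0.78886,0.13981) → (-0.79,0.14)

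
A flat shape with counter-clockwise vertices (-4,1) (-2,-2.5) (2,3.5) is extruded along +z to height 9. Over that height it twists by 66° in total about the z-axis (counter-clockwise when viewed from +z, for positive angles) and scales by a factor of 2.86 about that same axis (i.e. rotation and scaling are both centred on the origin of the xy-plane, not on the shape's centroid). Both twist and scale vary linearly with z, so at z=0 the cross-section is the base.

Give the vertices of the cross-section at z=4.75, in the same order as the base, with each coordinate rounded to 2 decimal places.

Cross-section at z=4.75: (-7.64,-2.90) (-0.42,-6.33) (-0.71,7.96)

t = z/height = 4.75/9 = 0.527778
s = 1 + (scale-1)·z/height = 1 + (2.86-1)·4.75/9 = 1.981667
θ = twist·z/height = 66°·4.75/9 = 34.8333° = 0.607956 rad
cos θ = 0.820817, sin θ = 0.571191 (intermediates below are computed at full precision and shown rounded to 5 d.p.)
v1: (-4,1) → rotate → (-3.85446,-1.46395) → ×s → (-7.63825,-2.90106) → (-7.64,-2.90)
v2: (-2,-2.5) → rotate → (-0.21366,-3.19442) → ×s → (-0.42340,-6.33029) → (-0.42,-6.33)
v3: (2,3.5) → rotate → (-0.35754,4.01524) → ×s → (-0.70852,7.95687) → (-0.71,7.96)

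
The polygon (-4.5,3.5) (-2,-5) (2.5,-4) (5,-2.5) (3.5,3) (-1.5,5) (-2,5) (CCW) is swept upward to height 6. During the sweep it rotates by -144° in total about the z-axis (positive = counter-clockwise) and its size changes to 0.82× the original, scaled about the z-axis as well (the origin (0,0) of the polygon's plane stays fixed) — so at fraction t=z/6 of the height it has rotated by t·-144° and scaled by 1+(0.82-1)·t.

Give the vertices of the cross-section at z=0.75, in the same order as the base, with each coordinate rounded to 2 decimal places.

Cross-section at z=0.75: (-3.13,4.61) (-3.37,-4.04) (1.12,-4.47) (3.89,-3.83) (4.16,1.73) (0.12,5.10) (-0.35,5.25)

t = z/height = 0.75/6 = 0.125
s = 1 + (scale-1)·z/height = 1 + (0.82-1)·0.75/6 = 0.977500
θ = twist·z/height = -144°·0.75/6 = -18.0000° = -0.314159 rad
cos θ = 0.951057, sin θ = -0.309017 (intermediates below are computed at full precision and shown rounded to 5 d.p.)
v1: (-4.5,3.5) → rotate → (-3.19819,4.71927) → ×s → (-3.12624,4.61309) → (-3.13,4.61)
v2: (-2,-5) → rotate → (-3.44720,-4.13725) → ×s → (-3.36964,-4.04416) → (-3.37,-4.04)
v3: (2.5,-4) → rotate → (1.14157,-4.57677) → ×s → (1.11589,-4.47379) → (1.12,-4.47)
v4: (5,-2.5) → rotate → (3.98274,-3.92273) → ×s → (3.89313,-3.83446) → (3.89,-3.83)
v5: (3.5,3) → rotate → (4.25575,1.77161) → ×s → (4.15999,1.73175) → (4.16,1.73)
v6: (-1.5,5) → rotate → (0.11850,5.21881) → ×s → (0.11583,5.10138) → (0.12,5.10)
v7: (-2,5) → rotate → (-0.35703,5.37332) → ×s → (-0.34899,5.25242) → (-0.35,5.25)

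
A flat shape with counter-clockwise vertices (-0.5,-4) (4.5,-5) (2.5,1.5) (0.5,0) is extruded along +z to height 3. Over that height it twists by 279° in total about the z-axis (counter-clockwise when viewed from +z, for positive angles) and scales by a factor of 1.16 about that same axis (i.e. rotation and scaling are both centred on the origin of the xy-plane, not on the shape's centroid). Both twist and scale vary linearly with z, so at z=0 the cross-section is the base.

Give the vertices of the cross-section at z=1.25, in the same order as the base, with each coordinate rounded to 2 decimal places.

t = z/height = 1.25/3 = 0.416667
s = 1 + (scale-1)·z/height = 1 + (1.16-1)·1.25/3 = 1.066667
θ = twist·z/height = 279°·1.25/3 = 116.2500° = 2.028945 rad
cos θ = -0.442289, sin θ = 0.896873 (intermediates below are computed at full precision and shown rounded to 5 d.p.)
v1: (-0.5,-4) → rotate → (3.80864,1.32072) → ×s → (4.06254,1.40877) → (4.06,1.41)
v2: (4.5,-5) → rotate → (2.49406,6.24737) → ×s → (2.66034,6.66386) → (2.66,6.66)
v3: (2.5,1.5) → rotate → (-2.45103,1.57875) → ×s → (-2.61443,1.68400) → (-2.61,1.68)
v4: (0.5,0) → rotate → (-0.22114,0.44844) → ×s → (-0.23589,0.47833) → (-0.24,0.48)

Cross-section at z=1.25: (4.06,1.41) (2.66,6.66) (-2.61,1.68) (-0.24,0.48)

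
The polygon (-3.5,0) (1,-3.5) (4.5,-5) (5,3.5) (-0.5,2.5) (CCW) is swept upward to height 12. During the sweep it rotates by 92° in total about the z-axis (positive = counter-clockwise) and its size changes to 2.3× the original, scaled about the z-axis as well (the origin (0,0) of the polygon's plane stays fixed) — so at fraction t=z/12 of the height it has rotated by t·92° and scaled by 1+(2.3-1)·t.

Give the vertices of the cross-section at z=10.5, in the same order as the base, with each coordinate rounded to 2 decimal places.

Cross-section at z=10.5: (-1.23,-7.38) (7.73,0.87) (12.13,7.72) (-5.61,11.78) (-5.45,-0.17)

t = z/height = 10.5/12 = 0.875
s = 1 + (scale-1)·z/height = 1 + (2.3-1)·10.5/12 = 2.137500
θ = twist·z/height = 92°·10.5/12 = 80.5000° = 1.404990 rad
cos θ = 0.165048, sin θ = 0.986286 (intermediates below are computed at full precision and shown rounded to 5 d.p.)
v1: (-3.5,0) → rotate → (-0.57767,-3.45200) → ×s → (-1.23476,-7.37865) → (-1.23,-7.38)
v2: (1,-3.5) → rotate → (3.61705,0.40862) → ×s → (7.73144,0.87342) → (7.73,0.87)
v3: (4.5,-5) → rotate → (5.67414,3.61305) → ×s → (12.12848,7.72289) → (12.13,7.72)
v4: (5,3.5) → rotate → (-2.62676,5.50909) → ×s → (-5.61470,11.77569) → (-5.61,11.78)
v5: (-0.5,2.5) → rotate → (-2.54824,-0.08052) → ×s → (-5.44686,-0.17212) → (-5.45,-0.17)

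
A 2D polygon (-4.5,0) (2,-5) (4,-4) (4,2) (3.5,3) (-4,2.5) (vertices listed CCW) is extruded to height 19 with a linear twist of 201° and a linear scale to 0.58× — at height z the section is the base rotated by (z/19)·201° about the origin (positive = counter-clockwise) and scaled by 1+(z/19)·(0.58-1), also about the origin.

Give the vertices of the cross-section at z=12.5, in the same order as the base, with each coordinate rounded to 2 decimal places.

Cross-section at z=12.5: (2.19,-2.41) (1.71,3.50) (0.20,4.09) (-3.02,1.17) (-3.31,0.42) (0.61,-3.36)

t = z/height = 12.5/19 = 0.657895
s = 1 + (scale-1)·z/height = 1 + (0.58-1)·12.5/19 = 0.723684
θ = twist·z/height = 201°·12.5/19 = 132.2368° = 2.307968 rad
cos θ = -0.672197, sin θ = 0.740373 (intermediates below are computed at full precision and shown rounded to 5 d.p.)
v1: (-4.5,0) → rotate → (3.02489,-3.33168) → ×s → (2.18906,-2.41108) → (2.19,-2.41)
v2: (2,-5) → rotate → (2.35747,4.84173) → ×s → (1.70606,3.50388) → (1.71,3.50)
v3: (4,-4) → rotate → (0.27270,5.65028) → ×s → (0.19735,4.08902) → (0.20,4.09)
v4: (4,2) → rotate → (-4.16953,1.61710) → ×s → (-3.01742,1.17027) → (-3.02,1.17)
v5: (3.5,3) → rotate → (-4.57381,0.57471) → ×s → (-3.30999,0.41591) → (-3.31,0.42)
v6: (-4,2.5) → rotate → (0.83786,-4.64198) → ×s → (0.60634,-3.35933) → (0.61,-3.36)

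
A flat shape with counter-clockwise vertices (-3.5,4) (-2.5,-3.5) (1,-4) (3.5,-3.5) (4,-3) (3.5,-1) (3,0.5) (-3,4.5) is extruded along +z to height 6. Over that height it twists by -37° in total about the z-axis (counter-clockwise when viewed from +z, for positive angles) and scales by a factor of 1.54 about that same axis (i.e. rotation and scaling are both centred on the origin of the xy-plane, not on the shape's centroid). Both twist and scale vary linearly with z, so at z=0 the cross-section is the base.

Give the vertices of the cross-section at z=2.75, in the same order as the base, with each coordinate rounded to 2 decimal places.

t = z/height = 2.75/6 = 0.458333
s = 1 + (scale-1)·z/height = 1 + (1.54-1)·2.75/6 = 1.247500
θ = twist·z/height = -37°·2.75/6 = -16.9583° = -0.295979 rad
cos θ = 0.956517, sin θ = -0.291676 (intermediates below are computed at full precision and shown rounded to 5 d.p.)
v1: (-3.5,4) → rotate → (-2.18111,4.84694) → ×s → (-2.72093,6.04655) → (-2.72,6.05)
v2: (-2.5,-3.5) → rotate → (-3.41216,-2.61862) → ×s → (-4.25667,-3.26673) → (-4.26,-3.27)
v3: (1,-4) → rotate → (-0.21019,-4.11774) → ×s → (-0.26221,-5.13689) → (-0.26,-5.14)
v4: (3.5,-3.5) → rotate → (2.32694,-4.36868) → ×s → (2.90286,-5.44992) → (2.90,-5.45)
v5: (4,-3) → rotate → (2.95104,-4.03626) → ×s → (3.68142,-5.03523) → (3.68,-5.04)
v6: (3.5,-1) → rotate → (3.05613,-1.97738) → ×s → (3.81253,-2.46679) → (3.81,-2.47)
v7: (3,0.5) → rotate → (3.01539,-0.39677) → ×s → (3.76170,-0.49497) → (3.76,-0.49)
v8: (-3,4.5) → rotate → (-1.55701,5.17936) → ×s → (-1.94237,6.46125) → (-1.94,6.46)

Cross-section at z=2.75: (-2.72,6.05) (-4.26,-3.27) (-0.26,-5.14) (2.90,-5.45) (3.68,-5.04) (3.81,-2.47) (3.76,-0.49) (-1.94,6.46)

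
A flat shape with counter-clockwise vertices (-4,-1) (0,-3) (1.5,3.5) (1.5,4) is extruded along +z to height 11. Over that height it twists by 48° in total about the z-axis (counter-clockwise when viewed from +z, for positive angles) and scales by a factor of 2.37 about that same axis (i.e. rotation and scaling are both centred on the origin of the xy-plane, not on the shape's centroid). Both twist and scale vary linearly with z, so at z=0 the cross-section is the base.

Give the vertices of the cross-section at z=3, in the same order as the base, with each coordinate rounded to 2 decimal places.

Cross-section at z=3: (-5.04,-2.58) (0.93,-4.01) (0.92,5.15) (0.76,5.82)

t = z/height = 3/11 = 0.272727
s = 1 + (scale-1)·z/height = 1 + (2.37-1)·3/11 = 1.373636
θ = twist·z/height = 48°·3/11 = 13.0909° = 0.228479 rad
cos θ = 0.974012, sin θ = 0.226497 (intermediates below are computed at full precision and shown rounded to 5 d.p.)
v1: (-4,-1) → rotate → (-3.66955,-1.88000) → ×s → (-5.04063,-2.58243) → (-5.04,-2.58)
v2: (0,-3) → rotate → (0.67949,-2.92204) → ×s → (0.93337,-4.01381) → (0.93,-4.01)
v3: (1.5,3.5) → rotate → (0.66828,3.74879) → ×s → (0.91797,5.14947) → (0.92,5.15)
v4: (1.5,4) → rotate → (0.55503,4.23579) → ×s → (0.76241,5.81844) → (0.76,5.82)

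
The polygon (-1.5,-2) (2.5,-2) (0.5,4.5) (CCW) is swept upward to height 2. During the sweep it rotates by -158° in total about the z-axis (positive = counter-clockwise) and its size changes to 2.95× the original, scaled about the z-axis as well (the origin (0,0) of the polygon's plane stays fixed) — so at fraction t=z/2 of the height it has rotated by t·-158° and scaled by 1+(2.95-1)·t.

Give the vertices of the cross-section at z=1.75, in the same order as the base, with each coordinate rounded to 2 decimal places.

t = z/height = 1.75/2 = 0.875
s = 1 + (scale-1)·z/height = 1 + (2.95-1)·1.75/2 = 2.706250
θ = twist·z/height = -158°·1.75/2 = -138.2500° = -2.412918 rad
cos θ = -0.746057, sin θ = -0.665882 (intermediates below are computed at full precision and shown rounded to 5 d.p.)
v1: (-1.5,-2) → rotate → (-0.21268,2.49094) → ×s → (-0.57556,6.74110) → (-0.58,6.74)
v2: (2.5,-2) → rotate → (-3.19691,-0.17259) → ×s → (-8.65163,-0.46707) → (-8.65,-0.47)
v3: (0.5,4.5) → rotate → (2.62344,-3.69020) → ×s → (7.09968,-9.98660) → (7.10,-9.99)

Cross-section at z=1.75: (-0.58,6.74) (-8.65,-0.47) (7.10,-9.99)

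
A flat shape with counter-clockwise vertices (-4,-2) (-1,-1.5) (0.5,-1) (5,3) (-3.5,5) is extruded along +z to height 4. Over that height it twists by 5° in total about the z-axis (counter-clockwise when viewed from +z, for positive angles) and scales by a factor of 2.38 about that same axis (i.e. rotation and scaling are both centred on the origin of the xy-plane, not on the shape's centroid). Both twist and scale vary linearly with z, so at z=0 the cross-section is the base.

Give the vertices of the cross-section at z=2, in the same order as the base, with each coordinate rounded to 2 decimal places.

t = z/height = 2/4 = 0.5
s = 1 + (scale-1)·z/height = 1 + (2.38-1)·2/4 = 1.690000
θ = twist·z/height = 5°·2/4 = 2.5000° = 0.043633 rad
cos θ = 0.999048, sin θ = 0.043619 (intermediates below are computed at full precision and shown rounded to 5 d.p.)
v1: (-4,-2) → rotate → (-3.90895,-2.17257) → ×s → (-6.60613,-3.67165) → (-6.61,-3.67)
v2: (-1,-1.5) → rotate → (-0.93362,-1.54219) → ×s → (-1.57782,-2.60630) → (-1.58,-2.61)
v3: (0.5,-1) → rotate → (0.54314,-0.97724) → ×s → (0.91791,-1.65153) → (0.92,-1.65)
v4: (5,3) → rotate → (4.86438,3.21524) → ×s → (8.22081,5.43376) → (8.22,5.43)
v5: (-3.5,5) → rotate → (-3.71477,4.84257) → ×s → (-6.27795,8.18395) → (-6.28,8.18)

Cross-section at z=2: (-6.61,-3.67) (-1.58,-2.61) (0.92,-1.65) (8.22,5.43) (-6.28,8.18)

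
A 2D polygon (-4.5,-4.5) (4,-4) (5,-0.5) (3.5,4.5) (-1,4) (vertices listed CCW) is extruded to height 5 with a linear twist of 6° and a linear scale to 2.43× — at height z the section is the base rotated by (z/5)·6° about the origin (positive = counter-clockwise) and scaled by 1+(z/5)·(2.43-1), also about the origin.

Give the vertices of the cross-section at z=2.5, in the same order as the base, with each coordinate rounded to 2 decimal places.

t = z/height = 2.5/5 = 0.5
s = 1 + (scale-1)·z/height = 1 + (2.43-1)·2.5/5 = 1.715000
θ = twist·z/height = 6°·2.5/5 = 3.0000° = 0.052360 rad
cos θ = 0.998630, sin θ = 0.052336 (intermediates below are computed at full precision and shown rounded to 5 d.p.)
v1: (-4.5,-4.5) → rotate → (-4.25832,-4.72934) → ×s → (-7.30302,-8.11083) → (-7.30,-8.11)
v2: (4,-4) → rotate → (4.20386,-3.78517) → ×s → (7.20962,-6.49157) → (7.21,-6.49)
v3: (5,-0.5) → rotate → (5.01932,-0.23763) → ×s → (8.60813,-0.40754) → (8.61,-0.41)
v4: (3.5,4.5) → rotate → (3.25969,4.67701) → ×s → (5.59037,8.02107) → (5.59,8.02)
v5: (-1,4) → rotate → (-1.20797,3.94218) → ×s → (-2.07167,6.76084) → (-2.07,6.76)

Cross-section at z=2.5: (-7.30,-8.11) (7.21,-6.49) (8.61,-0.41) (5.59,8.02) (-2.07,6.76)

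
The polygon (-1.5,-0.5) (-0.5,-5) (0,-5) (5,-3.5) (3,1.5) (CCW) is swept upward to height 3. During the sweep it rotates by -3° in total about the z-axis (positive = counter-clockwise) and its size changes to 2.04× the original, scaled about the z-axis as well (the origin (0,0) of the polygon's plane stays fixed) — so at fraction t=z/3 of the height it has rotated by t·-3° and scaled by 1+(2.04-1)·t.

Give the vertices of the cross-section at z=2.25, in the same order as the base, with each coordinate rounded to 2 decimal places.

Cross-section at z=2.25: (-2.70,-0.78) (-1.24,-8.86) (-0.35,-8.89) (8.65,-6.57) (5.44,2.46)

t = z/height = 2.25/3 = 0.75
s = 1 + (scale-1)·z/height = 1 + (2.04-1)·2.25/3 = 1.780000
θ = twist·z/height = -3°·2.25/3 = -2.2500° = -0.039270 rad
cos θ = 0.999229, sin θ = -0.039260 (intermediates below are computed at full precision and shown rounded to 5 d.p.)
v1: (-1.5,-0.5) → rotate → (-1.51847,-0.44072) → ×s → (-2.70288,-0.78449) → (-2.70,-0.78)
v2: (-0.5,-5) → rotate → (-0.69591,-4.97652) → ×s → (-1.23873,-8.85820) → (-1.24,-8.86)
v3: (0,-5) → rotate → (-0.19630,-4.99615) → ×s → (-0.34941,-8.89314) → (-0.35,-8.89)
v4: (5,-3.5) → rotate → (4.85874,-3.69360) → ×s → (8.64855,-6.57461) → (8.65,-6.57)
v5: (3,1.5) → rotate → (3.05658,1.38106) → ×s → (5.44071,2.45829) → (5.44,2.46)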